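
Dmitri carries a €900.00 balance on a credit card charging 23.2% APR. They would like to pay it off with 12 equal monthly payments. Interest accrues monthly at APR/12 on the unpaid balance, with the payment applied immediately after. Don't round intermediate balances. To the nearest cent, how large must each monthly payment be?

€84.76

Monthly rate r = 23.2%/12 = 1.93333% = 0.0193333.
Level-payment amortization: P = B₀·r / (1 − (1+r)^(−n)) = 900.00·0.0193333 / (1 − 1.01933^(−12)).
Denominator 1 − (1+r)^(−12) = 0.205296211.
P = 17.4 / 0.205296211 ≈ 84.76.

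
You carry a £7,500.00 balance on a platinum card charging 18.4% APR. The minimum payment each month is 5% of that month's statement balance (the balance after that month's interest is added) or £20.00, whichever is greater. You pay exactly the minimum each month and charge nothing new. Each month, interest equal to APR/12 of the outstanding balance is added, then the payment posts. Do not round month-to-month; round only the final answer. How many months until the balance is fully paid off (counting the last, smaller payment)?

106 months

Monthly rate r = 18.4%/12 = 1.53333% = 0.0153333.
While 5% of the post-interest balance exceeds £20.00, each month B ← (B·(1+r))·(1 − 0.05), i.e. B shrinks by the factor (1+r)·0.95 = 0.96457.
This holds for months 1–82. Entering month 83 the balance is £389.32; 5% of the post-interest balance is now below £20.00, so the flat £20.00 minimum applies from here.
From month 83 a fixed £20.00 at rate r clears £389.32 in 24 more payments. Total: 82 + 24 = 106 months.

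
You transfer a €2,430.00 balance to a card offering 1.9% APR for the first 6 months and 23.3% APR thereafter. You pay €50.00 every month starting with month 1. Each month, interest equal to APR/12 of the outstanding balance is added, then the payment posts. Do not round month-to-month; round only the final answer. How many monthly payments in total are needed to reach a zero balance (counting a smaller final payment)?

100 months

Promo months 1–6 at r₀ = 1.9%/12 = 0.00158333; months 7+ at r₁ = 23.3%/12 = 0.0194167.
After month 6: iterate B ← B·(1+r₀) − €50.00 for 6 months → €2,151.99.
Then at r₁ with €50.00/mo: n₂ = −ln(1 − r₁·B/P)/ln(1+r₁) ≈ 93.91 → 94 more payments.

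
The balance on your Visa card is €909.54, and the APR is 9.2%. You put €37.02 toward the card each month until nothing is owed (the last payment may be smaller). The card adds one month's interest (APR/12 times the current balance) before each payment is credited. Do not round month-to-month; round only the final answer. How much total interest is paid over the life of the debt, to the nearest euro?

€102

Monthly rate r = 9.2%/12 = 0.766667% = 0.00766667.
Payoff takes n = ⌈−ln(1 − rB₀/P)/ln(1+r)⌉ = ⌈27.326⌉ = 28 payments; the last is €12.10.
Total paid = 27·€37.02 + €12.10 = €1,011.64.
Total interest = total paid − principal = €1,011.64 − €909.54 = €102.10.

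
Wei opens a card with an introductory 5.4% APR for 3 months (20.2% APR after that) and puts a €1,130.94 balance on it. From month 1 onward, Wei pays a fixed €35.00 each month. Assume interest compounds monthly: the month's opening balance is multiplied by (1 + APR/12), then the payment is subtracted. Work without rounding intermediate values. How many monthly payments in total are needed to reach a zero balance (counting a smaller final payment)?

45 months

Promo months 1–3 at r₀ = 5.4%/12 = 0.0045; months 4+ at r₁ = 20.2%/12 = 0.0168333.
After month 3: iterate B ← B·(1+r₀) − €35.00 for 3 months → €1,040.80.
Then at r₁ with €35.00/mo: n₂ = −ln(1 − r₁·B/P)/ln(1+r₁) ≈ 41.59 → 42 more payments.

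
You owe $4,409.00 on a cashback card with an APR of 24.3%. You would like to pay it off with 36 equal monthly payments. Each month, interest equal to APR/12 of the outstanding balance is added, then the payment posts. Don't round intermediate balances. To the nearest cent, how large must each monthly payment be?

$173.67

Monthly rate r = 24.3%/12 = 2.025% = 0.02025.
Level-payment amortization: P = B₀·r / (1 − (1+r)^(−n)) = 4409.00·0.02025 / (1 − 1.02025^(−36)).
Denominator 1 − (1+r)^(−36) = 0.514082796.
P = 89.2823 / 0.514082796 ≈ 173.67.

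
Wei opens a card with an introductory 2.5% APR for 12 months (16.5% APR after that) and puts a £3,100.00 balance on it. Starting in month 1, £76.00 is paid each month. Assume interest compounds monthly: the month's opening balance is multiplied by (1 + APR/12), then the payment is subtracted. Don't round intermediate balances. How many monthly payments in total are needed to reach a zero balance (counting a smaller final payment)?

Promo months 1–12 at r₀ = 2.5%/12 = 0.00208333; months 13+ at r₁ = 16.5%/12 = 0.01375.
After month 12: iterate B ← B·(1+r₀) − £76.00 for 12 months → £2,255.87.
Then at r₁ with £76.00/mo: n₂ = −ln(1 − r₁·B/P)/ln(1+r₁) ≈ 38.41 → 39 more payments.

51 payments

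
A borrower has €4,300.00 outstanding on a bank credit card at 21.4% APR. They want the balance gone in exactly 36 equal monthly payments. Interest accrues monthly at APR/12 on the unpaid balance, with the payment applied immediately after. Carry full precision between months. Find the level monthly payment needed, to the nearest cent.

€162.89

Monthly rate r = 21.4%/12 = 1.78333% = 0.0178333.
Level-payment amortization: P = B₀·r / (1 − (1+r)^(−n)) = 4300.00·0.0178333 / (1 − 1.01783^(−36)).
Denominator 1 − (1+r)^(−36) = 0.470775558.
P = 76.6833 / 0.470775558 ≈ 162.89.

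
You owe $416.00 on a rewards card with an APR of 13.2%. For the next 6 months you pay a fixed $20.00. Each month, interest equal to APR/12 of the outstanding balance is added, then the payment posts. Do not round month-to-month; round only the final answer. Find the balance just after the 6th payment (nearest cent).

$320.87

Monthly rate r = 13.2%/12 = 1.1% = 0.011.
Each month: B ← B·(1+r) − $20.00.
Month 1: interest $4.58; balance after payment $400.58.
Month 2: interest $4.41; balance after payment $384.98.
Month 3: interest $4.23; balance after payment $369.22.
Month 4: interest $4.06; balance after payment $353.28.
Month 5: interest $3.89; balance after payment $337.16.
Month 6: interest $3.71; balance after payment $320.87.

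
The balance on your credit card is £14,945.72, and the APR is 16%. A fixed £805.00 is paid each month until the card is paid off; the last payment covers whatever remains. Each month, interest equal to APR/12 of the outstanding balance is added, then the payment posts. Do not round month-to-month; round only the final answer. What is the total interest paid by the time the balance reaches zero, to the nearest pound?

£2,342

Monthly rate r = 16%/12 = 1.33333% = 0.0133333.
Payoff takes n = ⌈−ln(1 − rB₀/P)/ln(1+r)⌉ = ⌈21.473⌉ = 22 payments; the last is £382.31.
Total paid = 21·£805.00 + £382.31 = £17,287.31.
Total interest = total paid − principal = £17,287.31 − £14,945.72 = £2,341.59.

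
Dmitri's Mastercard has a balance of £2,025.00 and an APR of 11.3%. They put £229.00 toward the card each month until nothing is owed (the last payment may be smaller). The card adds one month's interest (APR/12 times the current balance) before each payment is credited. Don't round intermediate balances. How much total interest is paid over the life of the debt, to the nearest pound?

£99

Monthly rate r = 11.3%/12 = 0.941667% = 0.00941667.
Payoff takes n = ⌈−ln(1 − rB₀/P)/ln(1+r)⌉ = ⌈9.276⌉ = 10 payments; the last is £63.46.
Total paid = 9·£229.00 + £63.46 = £2,124.46.
Total interest = total paid − principal = £2,124.46 − £2,025.00 = £99.46.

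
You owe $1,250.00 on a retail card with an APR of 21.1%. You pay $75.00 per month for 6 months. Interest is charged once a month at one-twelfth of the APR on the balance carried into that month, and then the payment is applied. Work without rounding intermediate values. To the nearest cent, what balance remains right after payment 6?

Monthly rate r = 21.1%/12 = 1.75833% = 0.0175833.
Each month: B ← B·(1+r) − $75.00.
Month 1: interest $21.98; balance after payment $1,196.98.
Month 2: interest $21.05; balance after payment $1,143.03.
Month 3: interest $20.10; balance after payment $1,088.12.
Month 4: interest $19.13; balance after payment $1,032.26.
Month 5: interest $18.15; balance after payment $975.41.
Month 6: interest $17.15; balance after payment $917.56.

$917.56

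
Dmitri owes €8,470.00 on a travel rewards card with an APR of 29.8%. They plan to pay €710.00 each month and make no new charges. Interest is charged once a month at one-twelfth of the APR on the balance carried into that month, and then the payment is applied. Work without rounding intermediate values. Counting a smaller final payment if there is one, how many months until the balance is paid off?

Monthly rate r = 29.8%/12 = 2.48333% = 0.0248333.
Recurrence: B ← B·(1+r) − €710.00.
Month 1: interest €210.34; balance after payment €7,970.34.
Month 2: interest €197.93; balance after payment €7,458.27.
Closed form: n = −ln(1 − rB₀/P)/ln(1+r) = −ln(0.70375)/ln(1.02483) ≈ 14.323, so the balance reaches zero during payment 15.

15 payments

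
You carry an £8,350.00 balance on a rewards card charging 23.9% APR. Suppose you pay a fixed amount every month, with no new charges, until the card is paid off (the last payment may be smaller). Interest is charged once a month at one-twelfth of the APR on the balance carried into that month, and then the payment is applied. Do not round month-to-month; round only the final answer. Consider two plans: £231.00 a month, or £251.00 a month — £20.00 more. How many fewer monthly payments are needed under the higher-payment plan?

9 fewer payments

Monthly rate r = 23.9%/12 = 1.99167% = 0.0199167.
At £231.00/mo: n = ⌈−ln(1 − rB₀/P)/ln(1+r)⌉ = 65 payments (last £124.51); total interest = total paid − £8,350.00 = £6,558.51.
At £251.00/mo: 56 payments (last £22.29); total interest £5,477.29.
Payments saved = 65 − 56 = 9.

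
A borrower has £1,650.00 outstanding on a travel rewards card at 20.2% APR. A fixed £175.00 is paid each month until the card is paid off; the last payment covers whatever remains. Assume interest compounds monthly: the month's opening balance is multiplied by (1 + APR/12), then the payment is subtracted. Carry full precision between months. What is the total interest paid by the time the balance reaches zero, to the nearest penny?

Monthly rate r = 20.2%/12 = 1.68333% = 0.0168333.
Payoff takes n = ⌈−ln(1 − rB₀/P)/ln(1+r)⌉ = ⌈10.353⌉ = 11 payments; the last is £62.10.
Total paid = 10·£175.00 + £62.10 = £1,812.10.
Total interest = total paid − principal = £1,812.10 − £1,650.00 = £162.10.

£162.10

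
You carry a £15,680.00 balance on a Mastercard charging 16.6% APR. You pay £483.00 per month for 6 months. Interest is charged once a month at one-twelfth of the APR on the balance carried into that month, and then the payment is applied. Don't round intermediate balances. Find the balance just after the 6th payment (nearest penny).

£14,027.20

Monthly rate r = 16.6%/12 = 1.38333% = 0.0138333.
Each month: B ← B·(1+r) − £483.00.
Month 1: interest £216.91; balance after payment £15,413.91.
Month 2: interest £213.23; balance after payment £15,144.13.
Month 3: interest £209.49; balance after payment £14,870.63.
Month 4: interest £205.71; balance after payment £14,593.34.
Month 5: interest £201.87; balance after payment £14,312.21.
Month 6: interest £197.99; balance after payment £14,027.20.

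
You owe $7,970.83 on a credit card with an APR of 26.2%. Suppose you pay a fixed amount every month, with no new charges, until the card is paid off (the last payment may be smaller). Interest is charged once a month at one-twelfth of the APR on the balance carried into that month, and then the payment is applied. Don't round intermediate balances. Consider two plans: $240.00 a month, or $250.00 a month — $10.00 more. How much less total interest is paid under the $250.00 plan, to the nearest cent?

Monthly rate r = 26.2%/12 = 2.18333% = 0.0218333.
At $240.00/mo: n = ⌈−ln(1 − rB₀/P)/ln(1+r)⌉ = 60 payments (last $190.77); total interest = total paid − $7,970.83 = $6,379.94.
At $250.00/mo: 56 payments (last $37.47); total interest $5,816.64.
Interest saved = $6,379.94 − $5,816.64 = $563.30.

$563.30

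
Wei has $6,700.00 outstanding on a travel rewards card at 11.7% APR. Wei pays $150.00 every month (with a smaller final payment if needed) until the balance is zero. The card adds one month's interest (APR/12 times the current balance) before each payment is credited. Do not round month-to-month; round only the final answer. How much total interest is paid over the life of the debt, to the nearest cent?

Monthly rate r = 11.7%/12 = 0.975% = 0.00975.
Payoff takes n = ⌈−ln(1 − rB₀/P)/ln(1+r)⌉ = ⌈58.933⌉ = 59 payments; the last is $140.01.
Total paid = 58·$150.00 + $140.01 = $8,840.01.
Total interest = total paid − principal = $8,840.01 − $6,700.00 = $2,140.01.

$2,140.01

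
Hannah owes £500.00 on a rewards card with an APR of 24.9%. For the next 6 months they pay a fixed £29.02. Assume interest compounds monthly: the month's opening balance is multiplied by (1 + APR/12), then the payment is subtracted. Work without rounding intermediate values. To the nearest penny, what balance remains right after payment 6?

£382.16

Monthly rate r = 24.9%/12 = 2.075% = 0.02075.
Each month: B ← B·(1+r) − £29.02.
Month 1: interest £10.37; balance after payment £481.36.
Month 2: interest £9.99; balance after payment £462.32.
Month 3: interest £9.59; balance after payment £442.90.
Month 4: interest £9.19; balance after payment £423.07.
Month 5: interest £8.78; balance after payment £402.83.
Month 6: interest £8.36; balance after payment £382.16.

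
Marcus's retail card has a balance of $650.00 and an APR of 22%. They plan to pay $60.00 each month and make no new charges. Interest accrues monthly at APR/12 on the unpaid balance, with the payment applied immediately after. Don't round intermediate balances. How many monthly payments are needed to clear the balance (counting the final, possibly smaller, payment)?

13 months

Monthly rate r = 22%/12 = 1.83333% = 0.0183333.
Recurrence: B ← B·(1+r) − $60.00.
Month 1: interest $11.92; balance after payment $601.92.
Month 2: interest $11.04; balance after payment $552.95.
Closed form: n = −ln(1 − rB₀/P)/ln(1+r) = −ln(0.80139)/ln(1.01833) ≈ 12.187, so the balance reaches zero during payment 13.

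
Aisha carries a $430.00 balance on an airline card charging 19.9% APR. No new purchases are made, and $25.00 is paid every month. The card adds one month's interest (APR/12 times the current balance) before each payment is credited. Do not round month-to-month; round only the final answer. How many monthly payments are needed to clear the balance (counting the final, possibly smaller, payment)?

Monthly rate r = 19.9%/12 = 1.65833% = 0.0165833.
Recurrence: B ← B·(1+r) − $25.00.
Month 1: interest $7.13; balance after payment $412.13.
Month 2: interest $6.83; balance after payment $393.97.
Closed form: n = −ln(1 − rB₀/P)/ln(1+r) = −ln(0.71477)/ln(1.01658) ≈ 20.417, so the balance reaches zero during payment 21.

21 months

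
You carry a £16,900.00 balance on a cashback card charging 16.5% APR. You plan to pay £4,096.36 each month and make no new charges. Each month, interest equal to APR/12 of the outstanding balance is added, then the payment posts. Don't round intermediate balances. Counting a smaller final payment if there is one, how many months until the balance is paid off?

5 payments

Monthly rate r = 16.5%/12 = 1.375% = 0.01375.
Recurrence: B ← B·(1+r) − £4,096.36.
Month 1: interest £232.38; balance after payment £13,036.01.
Month 2: interest £179.25; balance after payment £9,118.90.
Month 3: interest £125.38; balance after payment £5,147.93.
Month 4: interest £70.78; balance after payment £1,122.35.
Month 5: interest £15.43; balance after payment £0.00.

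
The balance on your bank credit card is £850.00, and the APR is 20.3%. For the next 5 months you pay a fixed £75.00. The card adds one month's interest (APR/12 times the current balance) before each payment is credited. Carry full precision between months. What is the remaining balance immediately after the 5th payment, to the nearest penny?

Monthly rate r = 20.3%/12 = 1.69167% = 0.0169167.
Each month: B ← B·(1+r) − £75.00.
Month 1: interest £14.38; balance after payment £789.38.
Month 2: interest £13.35; balance after payment £727.73.
Month 3: interest £12.31; balance after payment £665.04.
Month 4: interest £11.25; balance after payment £601.29.
Month 5: interest £10.17; balance after payment £536.47.

£536.47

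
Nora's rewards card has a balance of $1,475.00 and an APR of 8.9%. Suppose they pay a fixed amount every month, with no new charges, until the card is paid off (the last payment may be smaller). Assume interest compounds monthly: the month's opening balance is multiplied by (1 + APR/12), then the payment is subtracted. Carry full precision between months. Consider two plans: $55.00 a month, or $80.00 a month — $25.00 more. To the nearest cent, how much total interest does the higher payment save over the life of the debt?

Monthly rate r = 8.9%/12 = 0.741667% = 0.00741667.
At $55.00/mo: n = ⌈−ln(1 − rB₀/P)/ln(1+r)⌉ = 31 payments (last $0.69); total interest = total paid − $1,475.00 = $175.69.
At $80.00/mo: 20 payments (last $72.00); total interest $117.00.
Interest saved = $175.69 − $117.00 = $58.69.

$58.69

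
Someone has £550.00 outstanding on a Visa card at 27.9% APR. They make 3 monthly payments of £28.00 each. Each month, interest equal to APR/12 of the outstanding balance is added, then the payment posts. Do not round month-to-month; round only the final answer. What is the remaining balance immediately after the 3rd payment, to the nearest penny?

£503.29

Monthly rate r = 27.9%/12 = 2.325% = 0.02325.
Each month: B ← B·(1+r) − £28.00.
Month 1: interest £12.79; balance after payment £534.79.
Month 2: interest £12.43; balance after payment £519.22.
Month 3: interest £12.07; balance after payment £503.29.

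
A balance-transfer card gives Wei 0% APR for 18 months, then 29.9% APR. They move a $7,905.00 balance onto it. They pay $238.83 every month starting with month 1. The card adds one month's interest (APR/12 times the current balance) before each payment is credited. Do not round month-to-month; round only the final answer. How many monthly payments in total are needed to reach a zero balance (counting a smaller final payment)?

38 months

Promo months 1–18 at r₀ = 0%/12 = 0; months 19+ at r₁ = 29.9%/12 = 0.0249167.
After month 18 (no interest yet): B = $7,905.00 − 18·$238.83 = $3,606.06.
Then at r₁ with $238.83/mo: n₂ = −ln(1 − r₁·B/P)/ln(1+r₁) ≈ 19.18 → 20 more payments.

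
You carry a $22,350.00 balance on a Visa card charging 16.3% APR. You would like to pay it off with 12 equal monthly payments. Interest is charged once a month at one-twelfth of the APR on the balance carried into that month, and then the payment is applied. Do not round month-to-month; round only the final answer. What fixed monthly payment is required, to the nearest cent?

$2,031.01

Monthly rate r = 16.3%/12 = 1.35833% = 0.0135833.
Level-payment amortization: P = B₀·r / (1 − (1+r)^(−n)) = 22350.00·0.0135833 / (1 − 1.01358^(−12)).
Denominator 1 − (1+r)^(−12) = 0.149476198.
P = 303.588 / 0.149476198 ≈ 2031.01.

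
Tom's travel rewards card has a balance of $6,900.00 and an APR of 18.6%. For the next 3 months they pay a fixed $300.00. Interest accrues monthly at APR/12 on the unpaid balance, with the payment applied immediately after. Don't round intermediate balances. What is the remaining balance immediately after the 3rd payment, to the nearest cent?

$6,311.83

Monthly rate r = 18.6%/12 = 1.55% = 0.0155.
Each month: B ← B·(1+r) − $300.00.
Month 1: interest $106.95; balance after payment $6,706.95.
Month 2: interest $103.96; balance after payment $6,510.91.
Month 3: interest $100.92; balance after payment $6,311.83.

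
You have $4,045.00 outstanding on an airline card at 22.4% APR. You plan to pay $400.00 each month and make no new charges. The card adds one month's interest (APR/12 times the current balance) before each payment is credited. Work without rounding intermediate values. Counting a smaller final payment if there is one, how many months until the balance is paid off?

12 payments

Monthly rate r = 22.4%/12 = 1.86667% = 0.0186667.
Recurrence: B ← B·(1+r) − $400.00.
Month 1: interest $75.51; balance after payment $3,720.51.
Month 2: interest $69.45; balance after payment $3,389.96.
Closed form: n = −ln(1 − rB₀/P)/ln(1+r) = −ln(0.81123)/ln(1.01867) ≈ 11.311, so the balance reaches zero during payment 12.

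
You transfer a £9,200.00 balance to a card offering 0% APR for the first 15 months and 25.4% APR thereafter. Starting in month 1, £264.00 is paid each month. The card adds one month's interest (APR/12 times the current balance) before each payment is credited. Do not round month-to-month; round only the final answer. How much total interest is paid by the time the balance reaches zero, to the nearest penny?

£1,628.52

Promo months 1–15 at r₀ = 0%/12 = 0; months 16+ at r₁ = 25.4%/12 = 0.0211667.
After month 15 (no interest yet): B = £9,200.00 − 15·£264.00 = £5,240.00.
Then at r₁ with £264.00/mo: n₂ = −ln(1 − r₁·B/P)/ln(1+r₁) ≈ 26.02 → 27 more payments.
Total paid = 41·£264.00 + £4.52 = £10,828.52; interest = £10,828.52 − £9,200.00 = £1,628.52.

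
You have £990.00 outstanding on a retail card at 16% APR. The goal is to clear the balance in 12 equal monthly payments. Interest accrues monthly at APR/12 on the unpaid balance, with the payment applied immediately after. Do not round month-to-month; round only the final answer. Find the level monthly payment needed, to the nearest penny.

Monthly rate r = 16%/12 = 1.33333% = 0.0133333.
Level-payment amortization: P = B₀·r / (1 − (1+r)^(−n)) = 990.00·0.0133333 / (1 − 1.01333^(−12)).
Denominator 1 − (1+r)^(−12) = 0.146954781.
P = 13.2 / 0.146954781 ≈ 89.82.

£89.82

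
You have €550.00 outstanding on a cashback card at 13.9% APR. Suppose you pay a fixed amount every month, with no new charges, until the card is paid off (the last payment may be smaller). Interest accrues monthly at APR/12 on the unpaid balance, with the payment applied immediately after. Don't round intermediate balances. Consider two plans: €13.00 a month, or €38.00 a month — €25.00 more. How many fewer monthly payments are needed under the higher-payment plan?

Monthly rate r = 13.9%/12 = 1.15833% = 0.0115833.
At €13.00/mo: n = ⌈−ln(1 − rB₀/P)/ln(1+r)⌉ = 59 payments (last €6.22); total interest = total paid − €550.00 = €210.22.
At €38.00/mo: 16 payments (last €35.50); total interest €55.50.
Payments saved = 59 − 16 = 43.

43 fewer payments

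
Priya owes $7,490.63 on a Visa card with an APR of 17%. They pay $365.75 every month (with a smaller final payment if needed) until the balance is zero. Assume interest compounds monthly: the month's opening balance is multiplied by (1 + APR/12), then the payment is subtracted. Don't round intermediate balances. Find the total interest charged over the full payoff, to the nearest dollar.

$1,420

Monthly rate r = 17%/12 = 1.41667% = 0.0141667.
Payoff takes n = ⌈−ln(1 − rB₀/P)/ln(1+r)⌉ = ⌈24.360⌉ = 25 payments; the last is $132.36.
Total paid = 24·$365.75 + $132.36 = $8,910.36.
Total interest = total paid − principal = $8,910.36 − $7,490.63 = $1,419.73.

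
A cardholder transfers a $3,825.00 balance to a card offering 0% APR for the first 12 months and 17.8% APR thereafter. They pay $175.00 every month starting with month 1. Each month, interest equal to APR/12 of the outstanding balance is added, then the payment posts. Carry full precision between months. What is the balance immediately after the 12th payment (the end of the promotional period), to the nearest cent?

$1,725.00

Promo months 1–12 at r₀ = 0%/12 = 0; months 13+ at r₁ = 17.8%/12 = 0.0148333.
After month 12 (no interest yet): B = $3,825.00 − 12·$175.00 = $1,725.00.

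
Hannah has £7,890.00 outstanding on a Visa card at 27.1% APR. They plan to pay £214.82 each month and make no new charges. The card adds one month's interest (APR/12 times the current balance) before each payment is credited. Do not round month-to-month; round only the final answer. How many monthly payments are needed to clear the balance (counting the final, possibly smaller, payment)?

80 months

Monthly rate r = 27.1%/12 = 2.25833% = 0.0225833.
Recurrence: B ← B·(1+r) − £214.82.
Month 1: interest £178.18; balance after payment £7,853.36.
Month 2: interest £177.36; balance after payment £7,815.90.
Closed form: n = −ln(1 − rB₀/P)/ln(1+r) = −ln(0.17055)/ln(1.02258) ≈ 79.201, so the balance reaches zero during payment 80.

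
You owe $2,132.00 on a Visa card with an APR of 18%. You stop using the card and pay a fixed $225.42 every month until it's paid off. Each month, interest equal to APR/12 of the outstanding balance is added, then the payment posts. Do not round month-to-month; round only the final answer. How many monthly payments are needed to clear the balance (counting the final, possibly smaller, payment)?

Monthly rate r = 18%/12 = 1.5% = 0.015.
Recurrence: B ← B·(1+r) − $225.42.
Month 1: interest $31.98; balance after payment $1,938.56.
Month 2: interest $29.08; balance after payment $1,742.22.
Closed form: n = −ln(1 − rB₀/P)/ln(1+r) = −ln(0.85813)/ln(1.015) ≈ 10.276, so the balance reaches zero during payment 11.

11 months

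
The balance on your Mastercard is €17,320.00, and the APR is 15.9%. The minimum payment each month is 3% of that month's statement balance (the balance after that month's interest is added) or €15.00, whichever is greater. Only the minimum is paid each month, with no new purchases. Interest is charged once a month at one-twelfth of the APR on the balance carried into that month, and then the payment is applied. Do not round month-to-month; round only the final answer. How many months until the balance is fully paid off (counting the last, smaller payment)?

Monthly rate r = 15.9%/12 = 1.325% = 0.01325.
While 3% of the post-interest balance exceeds €15.00, each month B ← (B·(1+r))·(1 − 0.03), i.e. B shrinks by the factor (1+r)·0.97 = 0.98285.
This holds for months 1–206. Entering month 207 the balance is €491.07; 3% of the post-interest balance is now below €15.00, so the flat €15.00 minimum applies from here.
From month 207 a fixed €15.00 at rate r clears €491.07 in 44 more payments. Total: 206 + 44 = 250 months.

250 months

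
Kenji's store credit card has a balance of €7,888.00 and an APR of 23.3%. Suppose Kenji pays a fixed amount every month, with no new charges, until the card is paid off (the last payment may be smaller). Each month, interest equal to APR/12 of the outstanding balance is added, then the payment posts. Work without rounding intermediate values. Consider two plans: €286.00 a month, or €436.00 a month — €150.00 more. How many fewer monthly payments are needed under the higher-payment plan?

17 fewer payments

Monthly rate r = 23.3%/12 = 1.94167% = 0.0194167.
At €286.00/mo: n = ⌈−ln(1 − rB₀/P)/ln(1+r)⌉ = 40 payments (last €250.81); total interest = total paid − €7,888.00 = €3,516.81.
At €436.00/mo: 23 payments (last €220.60); total interest €1,924.60.
Payments saved = 40 − 23 = 17.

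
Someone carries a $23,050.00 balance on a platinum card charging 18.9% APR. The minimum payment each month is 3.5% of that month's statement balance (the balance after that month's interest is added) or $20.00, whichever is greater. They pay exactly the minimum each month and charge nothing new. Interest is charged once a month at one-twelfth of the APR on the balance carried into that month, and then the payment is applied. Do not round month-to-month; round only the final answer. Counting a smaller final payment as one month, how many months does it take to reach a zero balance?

Monthly rate r = 18.9%/12 = 1.575% = 0.01575.
While 3.5% of the post-interest balance exceeds $20.00, each month B ← (B·(1+r))·(1 − 0.035), i.e. B shrinks by the factor (1+r)·0.965 = 0.9802.
This holds for months 1–186. Entering month 187 the balance is $558.60; 3.5% of the post-interest balance is now below $20.00, so the flat $20.00 minimum applies from here.
From month 187 a fixed $20.00 at rate r clears $558.60 in 38 more payments. Total: 186 + 38 = 224 months.

224 months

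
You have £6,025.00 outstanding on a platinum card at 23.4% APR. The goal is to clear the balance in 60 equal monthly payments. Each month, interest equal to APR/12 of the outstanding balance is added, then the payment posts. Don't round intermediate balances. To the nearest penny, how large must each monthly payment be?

£171.24

Monthly rate r = 23.4%/12 = 1.95% = 0.0195.
Level-payment amortization: P = B₀·r / (1 − (1+r)^(−n)) = 6025.00·0.0195 / (1 − 1.0195^(−60)).
Denominator 1 − (1+r)^(−60) = 0.686118158.
P = 117.487 / 0.686118158 ≈ 171.24.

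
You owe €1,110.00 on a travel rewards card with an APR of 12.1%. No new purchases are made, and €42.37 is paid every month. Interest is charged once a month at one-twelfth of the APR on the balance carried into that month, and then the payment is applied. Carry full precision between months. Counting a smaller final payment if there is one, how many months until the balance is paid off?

31 payments

Monthly rate r = 12.1%/12 = 1.00833% = 0.0100833.
Recurrence: B ← B·(1+r) − €42.37.
Month 1: interest €11.19; balance after payment €1,078.82.
Month 2: interest €10.88; balance after payment €1,047.33.
Closed form: n = −ln(1 − rB₀/P)/ln(1+r) = −ln(0.73584)/ln(1.01008) ≈ 30.574, so the balance reaches zero during payment 31.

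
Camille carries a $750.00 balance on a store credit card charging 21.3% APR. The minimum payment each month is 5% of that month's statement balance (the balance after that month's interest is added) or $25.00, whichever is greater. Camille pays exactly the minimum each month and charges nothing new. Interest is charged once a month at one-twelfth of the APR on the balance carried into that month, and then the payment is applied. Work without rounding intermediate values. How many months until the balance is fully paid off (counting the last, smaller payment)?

37 months

Monthly rate r = 21.3%/12 = 1.775% = 0.01775.
While 5% of the post-interest balance exceeds $25.00, each month B ← (B·(1+r))·(1 − 0.05), i.e. B shrinks by the factor (1+r)·0.95 = 0.96686.
This holds for months 1–13. Entering month 14 the balance is $483.95; 5% of the post-interest balance is now below $25.00, so the flat $25.00 minimum applies from here.
From month 14 a fixed $25.00 at rate r clears $483.95 in 24 more payments. Total: 13 + 24 = 37 months.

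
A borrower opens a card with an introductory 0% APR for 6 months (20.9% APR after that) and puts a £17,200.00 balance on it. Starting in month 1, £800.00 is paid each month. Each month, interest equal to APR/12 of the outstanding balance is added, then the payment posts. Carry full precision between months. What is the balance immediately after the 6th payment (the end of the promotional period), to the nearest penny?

Promo months 1–6 at r₀ = 0%/12 = 0; months 7+ at r₁ = 20.9%/12 = 0.0174167.
After month 6 (no interest yet): B = £17,200.00 − 6·£800.00 = £12,400.00.

£12,400.00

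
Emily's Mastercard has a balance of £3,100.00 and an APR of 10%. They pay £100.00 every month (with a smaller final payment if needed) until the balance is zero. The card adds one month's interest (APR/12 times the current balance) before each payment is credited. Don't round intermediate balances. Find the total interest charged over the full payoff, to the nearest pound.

Monthly rate r = 10%/12 = 0.833333% = 0.00833333.
Payoff takes n = ⌈−ln(1 − rB₀/P)/ln(1+r)⌉ = ⌈36.012⌉ = 37 payments; the last is £1.19.
Total paid = 36·£100.00 + £1.19 = £3,601.19.
Total interest = total paid − principal = £3,601.19 − £3,100.00 = £501.19.

£501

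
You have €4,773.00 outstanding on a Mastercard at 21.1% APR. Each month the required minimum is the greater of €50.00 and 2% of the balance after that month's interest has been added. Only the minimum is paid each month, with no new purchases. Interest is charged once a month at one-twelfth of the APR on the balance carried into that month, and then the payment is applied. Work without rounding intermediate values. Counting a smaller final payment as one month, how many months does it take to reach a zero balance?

Monthly rate r = 21.1%/12 = 1.75833% = 0.0175833.
While 2% of the post-interest balance exceeds €50.00, each month B ← (B·(1+r))·(1 − 0.02), i.e. B shrinks by the factor (1+r)·0.98 = 0.99723.
This holds for months 1–240. Entering month 241 the balance is €2,453.84; 2% of the post-interest balance is now below €50.00, so the flat €50.00 minimum applies from here.
From month 241 a fixed €50.00 at rate r clears €2,453.84 in 115 more payments. Total: 240 + 115 = 355 months.

355 months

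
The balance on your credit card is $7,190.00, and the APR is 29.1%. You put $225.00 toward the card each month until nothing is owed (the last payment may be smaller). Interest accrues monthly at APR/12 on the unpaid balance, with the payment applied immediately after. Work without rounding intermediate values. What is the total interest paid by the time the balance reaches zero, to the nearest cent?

Monthly rate r = 29.1%/12 = 2.425% = 0.02425.
Payoff takes n = ⌈−ln(1 − rB₀/P)/ln(1+r)⌉ = ⌈62.240⌉ = 63 payments; the last is $54.48.
Total paid = 62·$225.00 + $54.48 = $14,004.48.
Total interest = total paid − principal = $14,004.48 − $7,190.00 = $6,814.48.

$6,814.48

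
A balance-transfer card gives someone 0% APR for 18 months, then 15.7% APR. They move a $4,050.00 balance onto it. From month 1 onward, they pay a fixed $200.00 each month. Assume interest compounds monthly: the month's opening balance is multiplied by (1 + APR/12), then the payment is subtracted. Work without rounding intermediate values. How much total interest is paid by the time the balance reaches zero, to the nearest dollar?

$10

Promo months 1–18 at r₀ = 0%/12 = 0; months 19+ at r₁ = 15.7%/12 = 0.0130833.
After month 18 (no interest yet): B = $4,050.00 − 18·$200.00 = $450.00.
Then at r₁ with $200.00/mo: n₂ = −ln(1 − r₁·B/P)/ln(1+r₁) ≈ 2.30 → 3 more payments.
Total paid = 20·$200.00 + $60.01 = $4,060.01; interest = $4,060.01 − $4,050.00 = $10.01.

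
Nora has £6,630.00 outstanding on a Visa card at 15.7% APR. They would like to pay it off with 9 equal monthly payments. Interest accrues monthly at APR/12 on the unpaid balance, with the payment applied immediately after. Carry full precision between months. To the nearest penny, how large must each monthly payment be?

£785.69

Monthly rate r = 15.7%/12 = 1.30833% = 0.0130833.
Level-payment amortization: P = B₀·r / (1 − (1+r)^(−n)) = 6630.00·0.0130833 / (1 − 1.01308^(−9)).
Denominator 1 − (1+r)^(−9) = 0.110402684.
P = 86.7425 / 0.110402684 ≈ 785.69.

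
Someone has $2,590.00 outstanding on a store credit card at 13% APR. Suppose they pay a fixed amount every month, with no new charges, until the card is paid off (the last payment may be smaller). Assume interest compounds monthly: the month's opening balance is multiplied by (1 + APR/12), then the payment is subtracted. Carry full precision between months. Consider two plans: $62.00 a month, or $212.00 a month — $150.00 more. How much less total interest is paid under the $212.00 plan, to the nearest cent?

$673.39

Monthly rate r = 13%/12 = 1.08333% = 0.0108333.
At $62.00/mo: n = ⌈−ln(1 − rB₀/P)/ln(1+r)⌉ = 56 payments (last $56.77); total interest = total paid − $2,590.00 = $876.77.
At $212.00/mo: 14 payments (last $37.38); total interest $203.38.
Interest saved = $876.77 − $203.38 = $673.39.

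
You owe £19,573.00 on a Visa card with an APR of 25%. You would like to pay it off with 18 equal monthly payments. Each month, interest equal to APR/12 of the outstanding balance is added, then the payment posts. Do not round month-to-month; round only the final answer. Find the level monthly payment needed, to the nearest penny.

£1,315.15

Monthly rate r = 25%/12 = 2.08333% = 0.0208333.
Level-payment amortization: P = B₀·r / (1 − (1+r)^(−n)) = 19573.00·0.0208333 / (1 − 1.02083^(−18)).
Denominator 1 − (1+r)^(−18) = 0.310057604.
P = 407.771 / 0.310057604 ≈ 1315.15.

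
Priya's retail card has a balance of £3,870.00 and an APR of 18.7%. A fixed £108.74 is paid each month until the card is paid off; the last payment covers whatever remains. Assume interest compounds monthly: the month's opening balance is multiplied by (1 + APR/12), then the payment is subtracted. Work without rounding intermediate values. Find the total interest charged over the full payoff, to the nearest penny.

£1,817.74

Monthly rate r = 18.7%/12 = 1.55833% = 0.0155833.
Payoff takes n = ⌈−ln(1 − rB₀/P)/ln(1+r)⌉ = ⌈52.304⌉ = 53 payments; the last is £33.26.
Total paid = 52·£108.74 + £33.26 = £5,687.74.
Total interest = total paid − principal = £5,687.74 − £3,870.00 = £1,817.74.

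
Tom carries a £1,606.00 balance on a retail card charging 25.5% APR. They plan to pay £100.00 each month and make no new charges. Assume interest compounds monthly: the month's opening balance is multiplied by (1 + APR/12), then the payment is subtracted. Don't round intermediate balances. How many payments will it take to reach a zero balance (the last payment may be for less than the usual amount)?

20 payments

Monthly rate r = 25.5%/12 = 2.125% = 0.02125.
Recurrence: B ← B·(1+r) − £100.00.
Month 1: interest £34.13; balance after payment £1,540.13.
Month 2: interest £32.73; balance after payment £1,472.86.
Closed form: n = −ln(1 − rB₀/P)/ln(1+r) = −ln(0.65873)/ln(1.02125) ≈ 19.853, so the balance reaches zero during payment 20.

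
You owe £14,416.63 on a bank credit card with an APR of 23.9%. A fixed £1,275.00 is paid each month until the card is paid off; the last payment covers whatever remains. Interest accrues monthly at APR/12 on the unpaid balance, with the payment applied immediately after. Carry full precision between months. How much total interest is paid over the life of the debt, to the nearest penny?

Monthly rate r = 23.9%/12 = 1.99167% = 0.0199167.
Payoff takes n = ⌈−ln(1 − rB₀/P)/ln(1+r)⌉ = ⌈12.938⌉ = 13 payments; the last is £1,196.82.
Total paid = 12·£1,275.00 + £1,196.82 = £16,496.82.
Total interest = total paid − principal = £16,496.82 − £14,416.63 = £2,080.19.

£2,080.19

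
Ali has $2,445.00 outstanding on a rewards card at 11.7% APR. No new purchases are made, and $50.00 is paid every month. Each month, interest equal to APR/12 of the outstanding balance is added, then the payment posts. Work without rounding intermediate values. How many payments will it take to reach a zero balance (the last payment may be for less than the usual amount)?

Monthly rate r = 11.7%/12 = 0.975% = 0.00975.
Recurrence: B ← B·(1+r) − $50.00.
Month 1: interest $23.84; balance after payment $2,418.84.
Month 2: interest $23.58; balance after payment $2,392.42.
Closed form: n = −ln(1 − rB₀/P)/ln(1+r) = −ln(0.52323)/ln(1.00975) ≈ 66.759, so the balance reaches zero during payment 67.

67 months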